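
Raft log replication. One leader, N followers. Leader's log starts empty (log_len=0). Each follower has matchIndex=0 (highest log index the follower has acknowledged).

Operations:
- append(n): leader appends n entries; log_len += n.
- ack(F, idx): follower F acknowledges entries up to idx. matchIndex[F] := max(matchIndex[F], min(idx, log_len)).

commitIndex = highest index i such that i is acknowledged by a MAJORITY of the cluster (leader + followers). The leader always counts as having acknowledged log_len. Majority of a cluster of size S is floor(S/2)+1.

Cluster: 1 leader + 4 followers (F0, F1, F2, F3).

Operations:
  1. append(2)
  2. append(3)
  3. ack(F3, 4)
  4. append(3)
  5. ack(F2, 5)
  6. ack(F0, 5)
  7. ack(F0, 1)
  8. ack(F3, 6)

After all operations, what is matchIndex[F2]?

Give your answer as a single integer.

Op 1: append 2 -> log_len=2
Op 2: append 3 -> log_len=5
Op 3: F3 acks idx 4 -> match: F0=0 F1=0 F2=0 F3=4; commitIndex=0
Op 4: append 3 -> log_len=8
Op 5: F2 acks idx 5 -> match: F0=0 F1=0 F2=5 F3=4; commitIndex=4
Op 6: F0 acks idx 5 -> match: F0=5 F1=0 F2=5 F3=4; commitIndex=5
Op 7: F0 acks idx 1 -> match: F0=5 F1=0 F2=5 F3=4; commitIndex=5
Op 8: F3 acks idx 6 -> match: F0=5 F1=0 F2=5 F3=6; commitIndex=5

Answer: 5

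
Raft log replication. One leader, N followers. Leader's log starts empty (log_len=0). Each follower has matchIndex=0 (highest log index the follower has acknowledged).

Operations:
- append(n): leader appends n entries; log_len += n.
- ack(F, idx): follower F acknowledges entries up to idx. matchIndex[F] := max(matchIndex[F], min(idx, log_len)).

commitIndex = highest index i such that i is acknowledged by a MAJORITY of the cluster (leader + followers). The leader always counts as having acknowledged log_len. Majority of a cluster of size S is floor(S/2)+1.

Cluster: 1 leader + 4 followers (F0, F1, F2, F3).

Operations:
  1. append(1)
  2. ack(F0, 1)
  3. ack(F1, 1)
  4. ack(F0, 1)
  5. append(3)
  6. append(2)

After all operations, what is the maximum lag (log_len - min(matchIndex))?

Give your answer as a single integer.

Op 1: append 1 -> log_len=1
Op 2: F0 acks idx 1 -> match: F0=1 F1=0 F2=0 F3=0; commitIndex=0
Op 3: F1 acks idx 1 -> match: F0=1 F1=1 F2=0 F3=0; commitIndex=1
Op 4: F0 acks idx 1 -> match: F0=1 F1=1 F2=0 F3=0; commitIndex=1
Op 5: append 3 -> log_len=4
Op 6: append 2 -> log_len=6

Answer: 6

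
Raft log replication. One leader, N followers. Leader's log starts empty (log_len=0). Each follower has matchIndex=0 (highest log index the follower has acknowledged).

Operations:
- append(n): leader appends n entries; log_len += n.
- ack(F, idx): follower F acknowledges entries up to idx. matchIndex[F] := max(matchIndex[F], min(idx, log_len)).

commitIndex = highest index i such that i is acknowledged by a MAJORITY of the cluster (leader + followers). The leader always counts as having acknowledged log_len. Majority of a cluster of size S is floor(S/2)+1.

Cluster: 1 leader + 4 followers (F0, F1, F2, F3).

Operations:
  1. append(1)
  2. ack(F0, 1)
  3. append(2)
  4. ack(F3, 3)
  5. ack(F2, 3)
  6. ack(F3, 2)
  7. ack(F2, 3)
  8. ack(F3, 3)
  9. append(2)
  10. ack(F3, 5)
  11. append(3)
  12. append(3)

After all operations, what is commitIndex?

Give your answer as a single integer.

Answer: 3

Derivation:
Op 1: append 1 -> log_len=1
Op 2: F0 acks idx 1 -> match: F0=1 F1=0 F2=0 F3=0; commitIndex=0
Op 3: append 2 -> log_len=3
Op 4: F3 acks idx 3 -> match: F0=1 F1=0 F2=0 F3=3; commitIndex=1
Op 5: F2 acks idx 3 -> match: F0=1 F1=0 F2=3 F3=3; commitIndex=3
Op 6: F3 acks idx 2 -> match: F0=1 F1=0 F2=3 F3=3; commitIndex=3
Op 7: F2 acks idx 3 -> match: F0=1 F1=0 F2=3 F3=3; commitIndex=3
Op 8: F3 acks idx 3 -> match: F0=1 F1=0 F2=3 F3=3; commitIndex=3
Op 9: append 2 -> log_len=5
Op 10: F3 acks idx 5 -> match: F0=1 F1=0 F2=3 F3=5; commitIndex=3
Op 11: append 3 -> log_len=8
Op 12: append 3 -> log_len=11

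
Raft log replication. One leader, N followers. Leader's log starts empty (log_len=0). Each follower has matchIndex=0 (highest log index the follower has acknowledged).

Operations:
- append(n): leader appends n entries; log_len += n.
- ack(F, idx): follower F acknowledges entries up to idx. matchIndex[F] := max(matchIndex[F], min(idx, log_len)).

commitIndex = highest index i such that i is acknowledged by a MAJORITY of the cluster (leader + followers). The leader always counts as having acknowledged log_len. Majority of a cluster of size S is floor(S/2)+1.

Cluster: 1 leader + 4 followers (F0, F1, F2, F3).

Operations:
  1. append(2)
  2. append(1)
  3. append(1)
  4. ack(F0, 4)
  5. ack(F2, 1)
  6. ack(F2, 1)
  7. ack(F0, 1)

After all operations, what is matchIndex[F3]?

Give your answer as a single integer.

Op 1: append 2 -> log_len=2
Op 2: append 1 -> log_len=3
Op 3: append 1 -> log_len=4
Op 4: F0 acks idx 4 -> match: F0=4 F1=0 F2=0 F3=0; commitIndex=0
Op 5: F2 acks idx 1 -> match: F0=4 F1=0 F2=1 F3=0; commitIndex=1
Op 6: F2 acks idx 1 -> match: F0=4 F1=0 F2=1 F3=0; commitIndex=1
Op 7: F0 acks idx 1 -> match: F0=4 F1=0 F2=1 F3=0; commitIndex=1

Answer: 0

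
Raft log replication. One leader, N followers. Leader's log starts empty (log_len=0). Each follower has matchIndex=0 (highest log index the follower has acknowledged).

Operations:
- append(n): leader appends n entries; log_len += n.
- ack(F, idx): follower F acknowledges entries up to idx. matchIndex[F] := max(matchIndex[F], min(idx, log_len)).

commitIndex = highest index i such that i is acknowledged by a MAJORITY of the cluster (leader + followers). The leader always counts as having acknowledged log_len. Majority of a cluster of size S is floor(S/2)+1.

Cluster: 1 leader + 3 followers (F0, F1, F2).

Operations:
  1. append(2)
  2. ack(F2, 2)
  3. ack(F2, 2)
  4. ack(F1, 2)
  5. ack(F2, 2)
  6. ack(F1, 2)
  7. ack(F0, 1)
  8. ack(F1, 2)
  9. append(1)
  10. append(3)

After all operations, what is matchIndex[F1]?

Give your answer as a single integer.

Op 1: append 2 -> log_len=2
Op 2: F2 acks idx 2 -> match: F0=0 F1=0 F2=2; commitIndex=0
Op 3: F2 acks idx 2 -> match: F0=0 F1=0 F2=2; commitIndex=0
Op 4: F1 acks idx 2 -> match: F0=0 F1=2 F2=2; commitIndex=2
Op 5: F2 acks idx 2 -> match: F0=0 F1=2 F2=2; commitIndex=2
Op 6: F1 acks idx 2 -> match: F0=0 F1=2 F2=2; commitIndex=2
Op 7: F0 acks idx 1 -> match: F0=1 F1=2 F2=2; commitIndex=2
Op 8: F1 acks idx 2 -> match: F0=1 F1=2 F2=2; commitIndex=2
Op 9: append 1 -> log_len=3
Op 10: append 3 -> log_len=6

Answer: 2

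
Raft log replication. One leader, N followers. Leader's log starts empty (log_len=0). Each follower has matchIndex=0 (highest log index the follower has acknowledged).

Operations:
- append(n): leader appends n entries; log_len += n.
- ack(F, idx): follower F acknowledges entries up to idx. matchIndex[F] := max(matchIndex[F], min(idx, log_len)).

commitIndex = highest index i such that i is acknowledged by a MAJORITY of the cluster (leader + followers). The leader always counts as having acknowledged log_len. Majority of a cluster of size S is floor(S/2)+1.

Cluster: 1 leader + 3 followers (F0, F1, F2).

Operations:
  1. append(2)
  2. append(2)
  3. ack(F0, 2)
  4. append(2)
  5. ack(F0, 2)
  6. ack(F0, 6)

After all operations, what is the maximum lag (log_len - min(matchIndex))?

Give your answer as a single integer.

Op 1: append 2 -> log_len=2
Op 2: append 2 -> log_len=4
Op 3: F0 acks idx 2 -> match: F0=2 F1=0 F2=0; commitIndex=0
Op 4: append 2 -> log_len=6
Op 5: F0 acks idx 2 -> match: F0=2 F1=0 F2=0; commitIndex=0
Op 6: F0 acks idx 6 -> match: F0=6 F1=0 F2=0; commitIndex=0

Answer: 6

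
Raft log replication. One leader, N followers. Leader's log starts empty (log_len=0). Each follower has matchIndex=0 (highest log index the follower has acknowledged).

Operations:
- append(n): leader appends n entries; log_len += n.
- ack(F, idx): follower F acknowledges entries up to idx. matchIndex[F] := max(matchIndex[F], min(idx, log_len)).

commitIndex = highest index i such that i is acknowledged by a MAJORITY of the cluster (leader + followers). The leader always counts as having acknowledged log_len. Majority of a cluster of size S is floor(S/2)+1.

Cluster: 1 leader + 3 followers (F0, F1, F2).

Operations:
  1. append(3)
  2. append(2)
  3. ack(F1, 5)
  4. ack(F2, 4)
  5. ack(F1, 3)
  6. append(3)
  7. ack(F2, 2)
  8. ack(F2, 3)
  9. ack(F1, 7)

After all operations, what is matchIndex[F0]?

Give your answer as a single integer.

Op 1: append 3 -> log_len=3
Op 2: append 2 -> log_len=5
Op 3: F1 acks idx 5 -> match: F0=0 F1=5 F2=0; commitIndex=0
Op 4: F2 acks idx 4 -> match: F0=0 F1=5 F2=4; commitIndex=4
Op 5: F1 acks idx 3 -> match: F0=0 F1=5 F2=4; commitIndex=4
Op 6: append 3 -> log_len=8
Op 7: F2 acks idx 2 -> match: F0=0 F1=5 F2=4; commitIndex=4
Op 8: F2 acks idx 3 -> match: F0=0 F1=5 F2=4; commitIndex=4
Op 9: F1 acks idx 7 -> match: F0=0 F1=7 F2=4; commitIndex=4

Answer: 0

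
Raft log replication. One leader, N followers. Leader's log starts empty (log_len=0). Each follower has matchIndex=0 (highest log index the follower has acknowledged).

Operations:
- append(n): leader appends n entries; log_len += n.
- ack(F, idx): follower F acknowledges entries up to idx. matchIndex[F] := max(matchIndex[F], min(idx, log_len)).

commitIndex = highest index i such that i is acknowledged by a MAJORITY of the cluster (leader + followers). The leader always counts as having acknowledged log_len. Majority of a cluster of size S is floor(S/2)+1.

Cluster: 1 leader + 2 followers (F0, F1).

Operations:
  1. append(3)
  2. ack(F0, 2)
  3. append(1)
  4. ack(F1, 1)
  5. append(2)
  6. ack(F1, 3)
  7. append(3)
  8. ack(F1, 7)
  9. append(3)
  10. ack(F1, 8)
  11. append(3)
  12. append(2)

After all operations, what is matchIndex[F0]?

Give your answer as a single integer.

Op 1: append 3 -> log_len=3
Op 2: F0 acks idx 2 -> match: F0=2 F1=0; commitIndex=2
Op 3: append 1 -> log_len=4
Op 4: F1 acks idx 1 -> match: F0=2 F1=1; commitIndex=2
Op 5: append 2 -> log_len=6
Op 6: F1 acks idx 3 -> match: F0=2 F1=3; commitIndex=3
Op 7: append 3 -> log_len=9
Op 8: F1 acks idx 7 -> match: F0=2 F1=7; commitIndex=7
Op 9: append 3 -> log_len=12
Op 10: F1 acks idx 8 -> match: F0=2 F1=8; commitIndex=8
Op 11: append 3 -> log_len=15
Op 12: append 2 -> log_len=17

Answer: 2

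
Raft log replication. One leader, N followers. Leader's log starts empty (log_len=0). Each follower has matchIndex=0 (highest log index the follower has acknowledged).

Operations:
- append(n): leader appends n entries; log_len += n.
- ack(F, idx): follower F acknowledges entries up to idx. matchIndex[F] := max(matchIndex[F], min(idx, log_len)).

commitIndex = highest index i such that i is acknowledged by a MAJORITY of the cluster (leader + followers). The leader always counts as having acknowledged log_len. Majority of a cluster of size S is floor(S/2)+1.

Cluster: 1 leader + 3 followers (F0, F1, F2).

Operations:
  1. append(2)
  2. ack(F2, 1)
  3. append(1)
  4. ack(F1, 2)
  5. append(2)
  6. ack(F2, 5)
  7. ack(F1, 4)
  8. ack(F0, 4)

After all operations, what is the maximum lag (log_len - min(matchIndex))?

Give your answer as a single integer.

Op 1: append 2 -> log_len=2
Op 2: F2 acks idx 1 -> match: F0=0 F1=0 F2=1; commitIndex=0
Op 3: append 1 -> log_len=3
Op 4: F1 acks idx 2 -> match: F0=0 F1=2 F2=1; commitIndex=1
Op 5: append 2 -> log_len=5
Op 6: F2 acks idx 5 -> match: F0=0 F1=2 F2=5; commitIndex=2
Op 7: F1 acks idx 4 -> match: F0=0 F1=4 F2=5; commitIndex=4
Op 8: F0 acks idx 4 -> match: F0=4 F1=4 F2=5; commitIndex=4

Answer: 1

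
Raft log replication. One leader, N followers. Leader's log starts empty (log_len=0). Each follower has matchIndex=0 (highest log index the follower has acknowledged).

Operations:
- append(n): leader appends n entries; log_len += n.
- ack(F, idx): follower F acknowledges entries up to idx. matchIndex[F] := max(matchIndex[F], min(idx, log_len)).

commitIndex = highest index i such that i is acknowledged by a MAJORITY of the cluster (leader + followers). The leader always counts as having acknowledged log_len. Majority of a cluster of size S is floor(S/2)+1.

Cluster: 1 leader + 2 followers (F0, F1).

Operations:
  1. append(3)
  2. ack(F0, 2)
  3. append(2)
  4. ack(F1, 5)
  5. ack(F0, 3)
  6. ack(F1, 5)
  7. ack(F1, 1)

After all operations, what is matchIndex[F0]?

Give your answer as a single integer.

Op 1: append 3 -> log_len=3
Op 2: F0 acks idx 2 -> match: F0=2 F1=0; commitIndex=2
Op 3: append 2 -> log_len=5
Op 4: F1 acks idx 5 -> match: F0=2 F1=5; commitIndex=5
Op 5: F0 acks idx 3 -> match: F0=3 F1=5; commitIndex=5
Op 6: F1 acks idx 5 -> match: F0=3 F1=5; commitIndex=5
Op 7: F1 acks idx 1 -> match: F0=3 F1=5; commitIndex=5

Answer: 3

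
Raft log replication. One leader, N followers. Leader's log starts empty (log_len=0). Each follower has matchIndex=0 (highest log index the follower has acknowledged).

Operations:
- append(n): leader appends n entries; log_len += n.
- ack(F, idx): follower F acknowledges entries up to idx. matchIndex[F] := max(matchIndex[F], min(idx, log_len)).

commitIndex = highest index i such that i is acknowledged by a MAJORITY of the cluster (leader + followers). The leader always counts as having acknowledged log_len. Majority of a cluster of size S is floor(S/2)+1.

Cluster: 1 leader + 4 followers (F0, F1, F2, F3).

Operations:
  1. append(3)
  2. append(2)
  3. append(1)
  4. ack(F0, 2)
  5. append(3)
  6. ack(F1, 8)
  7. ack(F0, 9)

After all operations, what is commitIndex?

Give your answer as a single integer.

Answer: 8

Derivation:
Op 1: append 3 -> log_len=3
Op 2: append 2 -> log_len=5
Op 3: append 1 -> log_len=6
Op 4: F0 acks idx 2 -> match: F0=2 F1=0 F2=0 F3=0; commitIndex=0
Op 5: append 3 -> log_len=9
Op 6: F1 acks idx 8 -> match: F0=2 F1=8 F2=0 F3=0; commitIndex=2
Op 7: F0 acks idx 9 -> match: F0=9 F1=8 F2=0 F3=0; commitIndex=8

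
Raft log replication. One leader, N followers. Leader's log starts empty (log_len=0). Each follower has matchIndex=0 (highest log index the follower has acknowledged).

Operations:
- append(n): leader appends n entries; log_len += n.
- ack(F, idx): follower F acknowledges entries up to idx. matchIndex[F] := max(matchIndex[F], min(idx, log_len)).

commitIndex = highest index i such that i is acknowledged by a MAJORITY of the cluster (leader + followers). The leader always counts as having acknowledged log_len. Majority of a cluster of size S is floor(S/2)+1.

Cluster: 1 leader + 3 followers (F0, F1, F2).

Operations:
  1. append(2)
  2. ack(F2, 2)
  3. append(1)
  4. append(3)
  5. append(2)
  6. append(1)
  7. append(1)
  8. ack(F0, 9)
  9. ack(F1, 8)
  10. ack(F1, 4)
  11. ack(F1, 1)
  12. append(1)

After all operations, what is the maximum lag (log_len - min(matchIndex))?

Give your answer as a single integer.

Answer: 9

Derivation:
Op 1: append 2 -> log_len=2
Op 2: F2 acks idx 2 -> match: F0=0 F1=0 F2=2; commitIndex=0
Op 3: append 1 -> log_len=3
Op 4: append 3 -> log_len=6
Op 5: append 2 -> log_len=8
Op 6: append 1 -> log_len=9
Op 7: append 1 -> log_len=10
Op 8: F0 acks idx 9 -> match: F0=9 F1=0 F2=2; commitIndex=2
Op 9: F1 acks idx 8 -> match: F0=9 F1=8 F2=2; commitIndex=8
Op 10: F1 acks idx 4 -> match: F0=9 F1=8 F2=2; commitIndex=8
Op 11: F1 acks idx 1 -> match: F0=9 F1=8 F2=2; commitIndex=8
Op 12: append 1 -> log_len=11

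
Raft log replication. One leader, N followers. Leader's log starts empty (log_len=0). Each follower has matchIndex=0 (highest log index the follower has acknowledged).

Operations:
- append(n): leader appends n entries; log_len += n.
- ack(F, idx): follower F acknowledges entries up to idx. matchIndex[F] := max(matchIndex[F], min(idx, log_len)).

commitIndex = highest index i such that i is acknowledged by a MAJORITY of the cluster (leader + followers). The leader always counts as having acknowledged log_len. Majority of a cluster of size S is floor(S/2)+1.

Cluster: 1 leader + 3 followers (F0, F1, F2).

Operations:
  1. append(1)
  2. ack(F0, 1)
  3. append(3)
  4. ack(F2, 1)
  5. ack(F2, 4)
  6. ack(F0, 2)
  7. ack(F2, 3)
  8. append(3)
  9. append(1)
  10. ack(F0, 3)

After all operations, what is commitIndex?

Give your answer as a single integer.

Op 1: append 1 -> log_len=1
Op 2: F0 acks idx 1 -> match: F0=1 F1=0 F2=0; commitIndex=0
Op 3: append 3 -> log_len=4
Op 4: F2 acks idx 1 -> match: F0=1 F1=0 F2=1; commitIndex=1
Op 5: F2 acks idx 4 -> match: F0=1 F1=0 F2=4; commitIndex=1
Op 6: F0 acks idx 2 -> match: F0=2 F1=0 F2=4; commitIndex=2
Op 7: F2 acks idx 3 -> match: F0=2 F1=0 F2=4; commitIndex=2
Op 8: append 3 -> log_len=7
Op 9: append 1 -> log_len=8
Op 10: F0 acks idx 3 -> match: F0=3 F1=0 F2=4; commitIndex=3

Answer: 3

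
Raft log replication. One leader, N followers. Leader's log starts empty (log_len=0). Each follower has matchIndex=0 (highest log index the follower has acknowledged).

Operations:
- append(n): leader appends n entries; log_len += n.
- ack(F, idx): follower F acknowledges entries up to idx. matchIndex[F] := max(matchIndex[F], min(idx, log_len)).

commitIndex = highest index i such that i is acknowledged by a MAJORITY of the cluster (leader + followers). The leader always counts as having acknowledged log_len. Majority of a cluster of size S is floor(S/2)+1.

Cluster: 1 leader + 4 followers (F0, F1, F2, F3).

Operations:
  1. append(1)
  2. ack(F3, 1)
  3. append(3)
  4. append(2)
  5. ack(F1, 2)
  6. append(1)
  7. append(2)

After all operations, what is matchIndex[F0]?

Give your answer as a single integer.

Op 1: append 1 -> log_len=1
Op 2: F3 acks idx 1 -> match: F0=0 F1=0 F2=0 F3=1; commitIndex=0
Op 3: append 3 -> log_len=4
Op 4: append 2 -> log_len=6
Op 5: F1 acks idx 2 -> match: F0=0 F1=2 F2=0 F3=1; commitIndex=1
Op 6: append 1 -> log_len=7
Op 7: append 2 -> log_len=9

Answer: 0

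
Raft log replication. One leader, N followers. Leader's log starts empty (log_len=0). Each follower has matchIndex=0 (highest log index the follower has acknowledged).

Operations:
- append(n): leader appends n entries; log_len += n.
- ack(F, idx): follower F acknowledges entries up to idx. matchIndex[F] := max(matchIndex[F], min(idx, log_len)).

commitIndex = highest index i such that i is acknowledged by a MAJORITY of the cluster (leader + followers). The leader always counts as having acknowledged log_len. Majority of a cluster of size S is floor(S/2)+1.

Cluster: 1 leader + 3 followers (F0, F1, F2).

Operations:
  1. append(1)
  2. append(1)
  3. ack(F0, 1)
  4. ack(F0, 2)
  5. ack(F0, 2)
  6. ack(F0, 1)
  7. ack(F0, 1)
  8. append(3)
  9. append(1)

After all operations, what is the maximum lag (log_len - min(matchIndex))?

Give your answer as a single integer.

Op 1: append 1 -> log_len=1
Op 2: append 1 -> log_len=2
Op 3: F0 acks idx 1 -> match: F0=1 F1=0 F2=0; commitIndex=0
Op 4: F0 acks idx 2 -> match: F0=2 F1=0 F2=0; commitIndex=0
Op 5: F0 acks idx 2 -> match: F0=2 F1=0 F2=0; commitIndex=0
Op 6: F0 acks idx 1 -> match: F0=2 F1=0 F2=0; commitIndex=0
Op 7: F0 acks idx 1 -> match: F0=2 F1=0 F2=0; commitIndex=0
Op 8: append 3 -> log_len=5
Op 9: append 1 -> log_len=6

Answer: 6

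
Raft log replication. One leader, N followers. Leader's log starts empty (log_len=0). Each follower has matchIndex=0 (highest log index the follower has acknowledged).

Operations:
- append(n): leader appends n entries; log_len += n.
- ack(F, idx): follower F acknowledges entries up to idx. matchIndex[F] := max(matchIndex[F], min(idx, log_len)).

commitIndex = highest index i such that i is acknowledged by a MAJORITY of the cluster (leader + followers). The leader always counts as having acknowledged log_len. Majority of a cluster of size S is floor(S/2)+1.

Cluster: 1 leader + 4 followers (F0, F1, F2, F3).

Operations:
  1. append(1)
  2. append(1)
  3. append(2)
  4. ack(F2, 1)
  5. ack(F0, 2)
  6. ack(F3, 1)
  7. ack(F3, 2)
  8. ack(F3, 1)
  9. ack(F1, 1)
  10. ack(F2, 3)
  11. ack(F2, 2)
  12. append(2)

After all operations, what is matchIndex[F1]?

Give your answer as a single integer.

Answer: 1

Derivation:
Op 1: append 1 -> log_len=1
Op 2: append 1 -> log_len=2
Op 3: append 2 -> log_len=4
Op 4: F2 acks idx 1 -> match: F0=0 F1=0 F2=1 F3=0; commitIndex=0
Op 5: F0 acks idx 2 -> match: F0=2 F1=0 F2=1 F3=0; commitIndex=1
Op 6: F3 acks idx 1 -> match: F0=2 F1=0 F2=1 F3=1; commitIndex=1
Op 7: F3 acks idx 2 -> match: F0=2 F1=0 F2=1 F3=2; commitIndex=2
Op 8: F3 acks idx 1 -> match: F0=2 F1=0 F2=1 F3=2; commitIndex=2
Op 9: F1 acks idx 1 -> match: F0=2 F1=1 F2=1 F3=2; commitIndex=2
Op 10: F2 acks idx 3 -> match: F0=2 F1=1 F2=3 F3=2; commitIndex=2
Op 11: F2 acks idx 2 -> match: F0=2 F1=1 F2=3 F3=2; commitIndex=2
Op 12: append 2 -> log_len=6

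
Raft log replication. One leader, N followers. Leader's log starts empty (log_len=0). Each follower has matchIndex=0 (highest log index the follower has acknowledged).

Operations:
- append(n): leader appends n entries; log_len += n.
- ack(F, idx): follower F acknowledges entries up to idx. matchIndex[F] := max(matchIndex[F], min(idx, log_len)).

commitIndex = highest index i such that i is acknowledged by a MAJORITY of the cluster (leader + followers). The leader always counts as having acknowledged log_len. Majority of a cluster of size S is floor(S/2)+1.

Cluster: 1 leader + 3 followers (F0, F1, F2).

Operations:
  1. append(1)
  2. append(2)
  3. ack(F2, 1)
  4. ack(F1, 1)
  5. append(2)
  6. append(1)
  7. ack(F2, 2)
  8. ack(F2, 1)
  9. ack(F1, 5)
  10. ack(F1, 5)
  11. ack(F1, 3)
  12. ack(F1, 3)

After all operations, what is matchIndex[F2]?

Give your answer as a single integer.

Answer: 2

Derivation:
Op 1: append 1 -> log_len=1
Op 2: append 2 -> log_len=3
Op 3: F2 acks idx 1 -> match: F0=0 F1=0 F2=1; commitIndex=0
Op 4: F1 acks idx 1 -> match: F0=0 F1=1 F2=1; commitIndex=1
Op 5: append 2 -> log_len=5
Op 6: append 1 -> log_len=6
Op 7: F2 acks idx 2 -> match: F0=0 F1=1 F2=2; commitIndex=1
Op 8: F2 acks idx 1 -> match: F0=0 F1=1 F2=2; commitIndex=1
Op 9: F1 acks idx 5 -> match: F0=0 F1=5 F2=2; commitIndex=2
Op 10: F1 acks idx 5 -> match: F0=0 F1=5 F2=2; commitIndex=2
Op 11: F1 acks idx 3 -> match: F0=0 F1=5 F2=2; commitIndex=2
Op 12: F1 acks idx 3 -> match: F0=0 F1=5 F2=2; commitIndex=2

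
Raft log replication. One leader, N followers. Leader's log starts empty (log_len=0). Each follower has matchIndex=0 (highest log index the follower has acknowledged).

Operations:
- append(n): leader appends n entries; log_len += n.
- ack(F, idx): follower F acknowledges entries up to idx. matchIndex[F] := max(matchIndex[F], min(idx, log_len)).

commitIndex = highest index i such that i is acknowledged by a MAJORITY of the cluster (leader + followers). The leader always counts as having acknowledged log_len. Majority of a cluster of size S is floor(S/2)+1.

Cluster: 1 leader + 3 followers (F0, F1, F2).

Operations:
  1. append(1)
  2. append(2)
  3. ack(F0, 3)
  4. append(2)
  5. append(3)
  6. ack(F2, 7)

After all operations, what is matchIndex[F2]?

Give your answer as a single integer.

Answer: 7

Derivation:
Op 1: append 1 -> log_len=1
Op 2: append 2 -> log_len=3
Op 3: F0 acks idx 3 -> match: F0=3 F1=0 F2=0; commitIndex=0
Op 4: append 2 -> log_len=5
Op 5: append 3 -> log_len=8
Op 6: F2 acks idx 7 -> match: F0=3 F1=0 F2=7; commitIndex=3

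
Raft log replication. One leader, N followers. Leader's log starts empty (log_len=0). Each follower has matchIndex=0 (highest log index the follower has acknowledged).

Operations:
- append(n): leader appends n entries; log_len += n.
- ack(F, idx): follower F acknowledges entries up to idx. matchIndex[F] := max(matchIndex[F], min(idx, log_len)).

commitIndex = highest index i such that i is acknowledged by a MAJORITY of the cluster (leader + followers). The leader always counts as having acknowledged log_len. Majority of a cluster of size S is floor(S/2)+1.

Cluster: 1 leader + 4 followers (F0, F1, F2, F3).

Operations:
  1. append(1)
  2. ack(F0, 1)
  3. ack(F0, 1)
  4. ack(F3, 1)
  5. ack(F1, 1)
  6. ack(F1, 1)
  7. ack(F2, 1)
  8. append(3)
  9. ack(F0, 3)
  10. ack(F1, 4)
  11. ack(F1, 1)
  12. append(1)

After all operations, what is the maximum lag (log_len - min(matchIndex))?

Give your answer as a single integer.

Answer: 4

Derivation:
Op 1: append 1 -> log_len=1
Op 2: F0 acks idx 1 -> match: F0=1 F1=0 F2=0 F3=0; commitIndex=0
Op 3: F0 acks idx 1 -> match: F0=1 F1=0 F2=0 F3=0; commitIndex=0
Op 4: F3 acks idx 1 -> match: F0=1 F1=0 F2=0 F3=1; commitIndex=1
Op 5: F1 acks idx 1 -> match: F0=1 F1=1 F2=0 F3=1; commitIndex=1
Op 6: F1 acks idx 1 -> match: F0=1 F1=1 F2=0 F3=1; commitIndex=1
Op 7: F2 acks idx 1 -> match: F0=1 F1=1 F2=1 F3=1; commitIndex=1
Op 8: append 3 -> log_len=4
Op 9: F0 acks idx 3 -> match: F0=3 F1=1 F2=1 F3=1; commitIndex=1
Op 10: F1 acks idx 4 -> match: F0=3 F1=4 F2=1 F3=1; commitIndex=3
Op 11: F1 acks idx 1 -> match: F0=3 F1=4 F2=1 F3=1; commitIndex=3
Op 12: append 1 -> log_len=5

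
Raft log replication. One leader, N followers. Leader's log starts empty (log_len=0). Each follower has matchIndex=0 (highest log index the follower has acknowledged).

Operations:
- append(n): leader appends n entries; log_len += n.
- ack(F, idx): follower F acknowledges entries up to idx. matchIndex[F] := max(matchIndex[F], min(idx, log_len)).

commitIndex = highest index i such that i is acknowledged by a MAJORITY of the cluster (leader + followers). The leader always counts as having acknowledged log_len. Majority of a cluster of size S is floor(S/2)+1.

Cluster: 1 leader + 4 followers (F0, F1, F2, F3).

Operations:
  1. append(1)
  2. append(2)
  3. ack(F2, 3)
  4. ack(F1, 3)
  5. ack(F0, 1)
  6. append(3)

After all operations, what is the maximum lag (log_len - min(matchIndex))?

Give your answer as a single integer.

Op 1: append 1 -> log_len=1
Op 2: append 2 -> log_len=3
Op 3: F2 acks idx 3 -> match: F0=0 F1=0 F2=3 F3=0; commitIndex=0
Op 4: F1 acks idx 3 -> match: F0=0 F1=3 F2=3 F3=0; commitIndex=3
Op 5: F0 acks idx 1 -> match: F0=1 F1=3 F2=3 F3=0; commitIndex=3
Op 6: append 3 -> log_len=6

Answer: 6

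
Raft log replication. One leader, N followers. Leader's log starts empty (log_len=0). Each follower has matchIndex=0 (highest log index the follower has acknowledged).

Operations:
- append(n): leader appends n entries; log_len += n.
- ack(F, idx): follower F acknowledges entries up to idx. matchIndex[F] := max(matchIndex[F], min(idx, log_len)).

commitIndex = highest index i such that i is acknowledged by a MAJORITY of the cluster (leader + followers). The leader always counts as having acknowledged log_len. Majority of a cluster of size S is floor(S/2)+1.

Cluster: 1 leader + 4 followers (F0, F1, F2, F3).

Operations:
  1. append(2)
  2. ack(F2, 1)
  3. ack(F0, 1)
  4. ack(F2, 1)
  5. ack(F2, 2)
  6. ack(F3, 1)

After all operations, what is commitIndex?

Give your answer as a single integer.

Answer: 1

Derivation:
Op 1: append 2 -> log_len=2
Op 2: F2 acks idx 1 -> match: F0=0 F1=0 F2=1 F3=0; commitIndex=0
Op 3: F0 acks idx 1 -> match: F0=1 F1=0 F2=1 F3=0; commitIndex=1
Op 4: F2 acks idx 1 -> match: F0=1 F1=0 F2=1 F3=0; commitIndex=1
Op 5: F2 acks idx 2 -> match: F0=1 F1=0 F2=2 F3=0; commitIndex=1
Op 6: F3 acks idx 1 -> match: F0=1 F1=0 F2=2 F3=1; commitIndex=1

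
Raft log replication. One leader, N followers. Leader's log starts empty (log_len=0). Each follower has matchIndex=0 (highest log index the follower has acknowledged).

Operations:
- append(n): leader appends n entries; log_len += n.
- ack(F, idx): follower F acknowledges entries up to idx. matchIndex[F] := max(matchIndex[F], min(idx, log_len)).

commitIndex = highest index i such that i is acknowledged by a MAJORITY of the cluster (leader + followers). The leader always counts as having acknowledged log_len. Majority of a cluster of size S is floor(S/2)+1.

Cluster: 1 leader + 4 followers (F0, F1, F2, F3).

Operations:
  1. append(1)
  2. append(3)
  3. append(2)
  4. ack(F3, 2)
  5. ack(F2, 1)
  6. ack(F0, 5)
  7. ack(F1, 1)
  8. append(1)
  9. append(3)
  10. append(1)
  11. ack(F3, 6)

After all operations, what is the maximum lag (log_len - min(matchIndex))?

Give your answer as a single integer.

Op 1: append 1 -> log_len=1
Op 2: append 3 -> log_len=4
Op 3: append 2 -> log_len=6
Op 4: F3 acks idx 2 -> match: F0=0 F1=0 F2=0 F3=2; commitIndex=0
Op 5: F2 acks idx 1 -> match: F0=0 F1=0 F2=1 F3=2; commitIndex=1
Op 6: F0 acks idx 5 -> match: F0=5 F1=0 F2=1 F3=2; commitIndex=2
Op 7: F1 acks idx 1 -> match: F0=5 F1=1 F2=1 F3=2; commitIndex=2
Op 8: append 1 -> log_len=7
Op 9: append 3 -> log_len=10
Op 10: append 1 -> log_len=11
Op 11: F3 acks idx 6 -> match: F0=5 F1=1 F2=1 F3=6; commitIndex=5

Answer: 10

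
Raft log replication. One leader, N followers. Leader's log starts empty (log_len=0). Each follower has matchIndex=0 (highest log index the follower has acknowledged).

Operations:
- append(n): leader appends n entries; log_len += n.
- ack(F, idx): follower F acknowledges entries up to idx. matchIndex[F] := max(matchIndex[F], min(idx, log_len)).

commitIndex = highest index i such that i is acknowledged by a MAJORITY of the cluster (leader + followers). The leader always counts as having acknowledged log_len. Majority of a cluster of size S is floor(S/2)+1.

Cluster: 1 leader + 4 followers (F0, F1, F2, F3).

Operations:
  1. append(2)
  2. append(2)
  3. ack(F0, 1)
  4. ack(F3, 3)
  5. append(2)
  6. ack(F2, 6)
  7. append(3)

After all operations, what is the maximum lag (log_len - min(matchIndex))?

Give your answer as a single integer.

Answer: 9

Derivation:
Op 1: append 2 -> log_len=2
Op 2: append 2 -> log_len=4
Op 3: F0 acks idx 1 -> match: F0=1 F1=0 F2=0 F3=0; commitIndex=0
Op 4: F3 acks idx 3 -> match: F0=1 F1=0 F2=0 F3=3; commitIndex=1
Op 5: append 2 -> log_len=6
Op 6: F2 acks idx 6 -> match: F0=1 F1=0 F2=6 F3=3; commitIndex=3
Op 7: append 3 -> log_len=9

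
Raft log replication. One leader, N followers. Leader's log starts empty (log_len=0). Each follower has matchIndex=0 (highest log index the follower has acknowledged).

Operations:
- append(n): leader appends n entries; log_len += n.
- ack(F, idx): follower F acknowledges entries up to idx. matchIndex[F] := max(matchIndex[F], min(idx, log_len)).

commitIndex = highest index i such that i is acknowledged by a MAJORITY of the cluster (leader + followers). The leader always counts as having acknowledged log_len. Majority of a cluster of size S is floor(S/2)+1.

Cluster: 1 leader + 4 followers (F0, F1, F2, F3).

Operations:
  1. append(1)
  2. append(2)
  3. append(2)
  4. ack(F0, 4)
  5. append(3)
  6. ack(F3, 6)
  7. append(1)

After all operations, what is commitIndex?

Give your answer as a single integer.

Answer: 4

Derivation:
Op 1: append 1 -> log_len=1
Op 2: append 2 -> log_len=3
Op 3: append 2 -> log_len=5
Op 4: F0 acks idx 4 -> match: F0=4 F1=0 F2=0 F3=0; commitIndex=0
Op 5: append 3 -> log_len=8
Op 6: F3 acks idx 6 -> match: F0=4 F1=0 F2=0 F3=6; commitIndex=4
Op 7: append 1 -> log_len=9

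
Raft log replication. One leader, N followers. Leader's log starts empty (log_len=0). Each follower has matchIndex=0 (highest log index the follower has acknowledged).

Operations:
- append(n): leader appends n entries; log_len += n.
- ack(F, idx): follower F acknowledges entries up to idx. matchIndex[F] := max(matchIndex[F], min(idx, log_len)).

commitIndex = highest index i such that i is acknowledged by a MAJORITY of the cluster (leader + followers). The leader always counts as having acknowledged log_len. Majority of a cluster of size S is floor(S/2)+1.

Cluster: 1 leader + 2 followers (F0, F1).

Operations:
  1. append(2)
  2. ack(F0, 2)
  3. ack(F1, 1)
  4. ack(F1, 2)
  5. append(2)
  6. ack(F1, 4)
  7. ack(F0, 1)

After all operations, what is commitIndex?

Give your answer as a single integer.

Answer: 4

Derivation:
Op 1: append 2 -> log_len=2
Op 2: F0 acks idx 2 -> match: F0=2 F1=0; commitIndex=2
Op 3: F1 acks idx 1 -> match: F0=2 F1=1; commitIndex=2
Op 4: F1 acks idx 2 -> match: F0=2 F1=2; commitIndex=2
Op 5: append 2 -> log_len=4
Op 6: F1 acks idx 4 -> match: F0=2 F1=4; commitIndex=4
Op 7: F0 acks idx 1 -> match: F0=2 F1=4; commitIndex=4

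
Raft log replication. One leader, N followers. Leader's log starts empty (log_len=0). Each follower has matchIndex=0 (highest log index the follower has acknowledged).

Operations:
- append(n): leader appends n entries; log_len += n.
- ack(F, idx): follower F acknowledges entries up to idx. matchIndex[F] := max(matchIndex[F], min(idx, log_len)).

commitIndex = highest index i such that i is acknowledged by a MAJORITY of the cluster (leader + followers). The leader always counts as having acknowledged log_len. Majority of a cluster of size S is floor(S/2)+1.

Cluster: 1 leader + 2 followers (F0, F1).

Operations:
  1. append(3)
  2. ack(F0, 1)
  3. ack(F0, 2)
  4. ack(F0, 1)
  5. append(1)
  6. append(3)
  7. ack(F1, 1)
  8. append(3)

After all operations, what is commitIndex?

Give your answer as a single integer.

Answer: 2

Derivation:
Op 1: append 3 -> log_len=3
Op 2: F0 acks idx 1 -> match: F0=1 F1=0; commitIndex=1
Op 3: F0 acks idx 2 -> match: F0=2 F1=0; commitIndex=2
Op 4: F0 acks idx 1 -> match: F0=2 F1=0; commitIndex=2
Op 5: append 1 -> log_len=4
Op 6: append 3 -> log_len=7
Op 7: F1 acks idx 1 -> match: F0=2 F1=1; commitIndex=2
Op 8: append 3 -> log_len=10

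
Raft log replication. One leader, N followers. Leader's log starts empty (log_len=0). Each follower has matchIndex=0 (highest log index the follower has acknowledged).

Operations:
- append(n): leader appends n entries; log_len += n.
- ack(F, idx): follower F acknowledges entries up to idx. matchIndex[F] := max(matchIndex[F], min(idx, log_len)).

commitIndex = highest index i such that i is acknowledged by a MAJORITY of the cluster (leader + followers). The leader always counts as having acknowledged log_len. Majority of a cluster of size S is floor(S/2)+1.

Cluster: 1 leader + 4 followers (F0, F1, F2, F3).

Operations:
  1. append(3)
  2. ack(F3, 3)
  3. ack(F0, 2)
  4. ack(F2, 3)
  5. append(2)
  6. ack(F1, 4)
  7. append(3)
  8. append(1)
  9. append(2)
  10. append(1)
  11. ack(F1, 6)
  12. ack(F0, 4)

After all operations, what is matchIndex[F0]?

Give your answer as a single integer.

Answer: 4

Derivation:
Op 1: append 3 -> log_len=3
Op 2: F3 acks idx 3 -> match: F0=0 F1=0 F2=0 F3=3; commitIndex=0
Op 3: F0 acks idx 2 -> match: F0=2 F1=0 F2=0 F3=3; commitIndex=2
Op 4: F2 acks idx 3 -> match: F0=2 F1=0 F2=3 F3=3; commitIndex=3
Op 5: append 2 -> log_len=5
Op 6: F1 acks idx 4 -> match: F0=2 F1=4 F2=3 F3=3; commitIndex=3
Op 7: append 3 -> log_len=8
Op 8: append 1 -> log_len=9
Op 9: append 2 -> log_len=11
Op 10: append 1 -> log_len=12
Op 11: F1 acks idx 6 -> match: F0=2 F1=6 F2=3 F3=3; commitIndex=3
Op 12: F0 acks idx 4 -> match: F0=4 F1=6 F2=3 F3=3; commitIndex=4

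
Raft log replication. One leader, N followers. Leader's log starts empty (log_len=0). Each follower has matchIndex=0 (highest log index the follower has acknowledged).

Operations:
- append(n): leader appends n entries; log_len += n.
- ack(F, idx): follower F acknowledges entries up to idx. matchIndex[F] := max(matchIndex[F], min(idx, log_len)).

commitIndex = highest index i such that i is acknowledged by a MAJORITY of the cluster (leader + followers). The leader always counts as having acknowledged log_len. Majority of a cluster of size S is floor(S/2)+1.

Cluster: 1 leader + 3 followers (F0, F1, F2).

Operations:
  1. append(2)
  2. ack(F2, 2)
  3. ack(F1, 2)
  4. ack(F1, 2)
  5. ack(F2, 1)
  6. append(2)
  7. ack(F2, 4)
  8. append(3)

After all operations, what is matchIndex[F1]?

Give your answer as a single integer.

Op 1: append 2 -> log_len=2
Op 2: F2 acks idx 2 -> match: F0=0 F1=0 F2=2; commitIndex=0
Op 3: F1 acks idx 2 -> match: F0=0 F1=2 F2=2; commitIndex=2
Op 4: F1 acks idx 2 -> match: F0=0 F1=2 F2=2; commitIndex=2
Op 5: F2 acks idx 1 -> match: F0=0 F1=2 F2=2; commitIndex=2
Op 6: append 2 -> log_len=4
Op 7: F2 acks idx 4 -> match: F0=0 F1=2 F2=4; commitIndex=2
Op 8: append 3 -> log_len=7

Answer: 2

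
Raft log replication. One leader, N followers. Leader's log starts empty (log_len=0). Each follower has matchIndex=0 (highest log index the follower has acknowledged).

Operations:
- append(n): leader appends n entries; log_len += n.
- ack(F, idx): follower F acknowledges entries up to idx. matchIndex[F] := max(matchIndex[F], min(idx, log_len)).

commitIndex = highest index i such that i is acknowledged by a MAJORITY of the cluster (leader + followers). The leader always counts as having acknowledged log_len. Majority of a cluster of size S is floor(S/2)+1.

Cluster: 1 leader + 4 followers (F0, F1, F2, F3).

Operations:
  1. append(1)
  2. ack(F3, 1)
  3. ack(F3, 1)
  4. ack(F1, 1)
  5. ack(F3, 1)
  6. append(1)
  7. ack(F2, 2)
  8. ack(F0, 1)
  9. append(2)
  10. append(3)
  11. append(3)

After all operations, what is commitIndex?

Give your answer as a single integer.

Op 1: append 1 -> log_len=1
Op 2: F3 acks idx 1 -> match: F0=0 F1=0 F2=0 F3=1; commitIndex=0
Op 3: F3 acks idx 1 -> match: F0=0 F1=0 F2=0 F3=1; commitIndex=0
Op 4: F1 acks idx 1 -> match: F0=0 F1=1 F2=0 F3=1; commitIndex=1
Op 5: F3 acks idx 1 -> match: F0=0 F1=1 F2=0 F3=1; commitIndex=1
Op 6: append 1 -> log_len=2
Op 7: F2 acks idx 2 -> match: F0=0 F1=1 F2=2 F3=1; commitIndex=1
Op 8: F0 acks idx 1 -> match: F0=1 F1=1 F2=2 F3=1; commitIndex=1
Op 9: append 2 -> log_len=4
Op 10: append 3 -> log_len=7
Op 11: append 3 -> log_len=10

Answer: 1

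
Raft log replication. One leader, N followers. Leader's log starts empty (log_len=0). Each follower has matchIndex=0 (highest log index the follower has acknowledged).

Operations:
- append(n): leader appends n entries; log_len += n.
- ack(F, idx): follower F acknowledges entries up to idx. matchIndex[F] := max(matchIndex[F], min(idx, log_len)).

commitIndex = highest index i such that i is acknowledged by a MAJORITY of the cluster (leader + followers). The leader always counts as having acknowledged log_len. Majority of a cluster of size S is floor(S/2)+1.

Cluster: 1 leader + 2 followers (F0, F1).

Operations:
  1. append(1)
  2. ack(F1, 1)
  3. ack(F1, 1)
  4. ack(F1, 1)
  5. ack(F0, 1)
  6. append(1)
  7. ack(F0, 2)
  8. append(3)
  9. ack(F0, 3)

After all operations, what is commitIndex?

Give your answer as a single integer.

Answer: 3

Derivation:
Op 1: append 1 -> log_len=1
Op 2: F1 acks idx 1 -> match: F0=0 F1=1; commitIndex=1
Op 3: F1 acks idx 1 -> match: F0=0 F1=1; commitIndex=1
Op 4: F1 acks idx 1 -> match: F0=0 F1=1; commitIndex=1
Op 5: F0 acks idx 1 -> match: F0=1 F1=1; commitIndex=1
Op 6: append 1 -> log_len=2
Op 7: F0 acks idx 2 -> match: F0=2 F1=1; commitIndex=2
Op 8: append 3 -> log_len=5
Op 9: F0 acks idx 3 -> match: F0=3 F1=1; commitIndex=3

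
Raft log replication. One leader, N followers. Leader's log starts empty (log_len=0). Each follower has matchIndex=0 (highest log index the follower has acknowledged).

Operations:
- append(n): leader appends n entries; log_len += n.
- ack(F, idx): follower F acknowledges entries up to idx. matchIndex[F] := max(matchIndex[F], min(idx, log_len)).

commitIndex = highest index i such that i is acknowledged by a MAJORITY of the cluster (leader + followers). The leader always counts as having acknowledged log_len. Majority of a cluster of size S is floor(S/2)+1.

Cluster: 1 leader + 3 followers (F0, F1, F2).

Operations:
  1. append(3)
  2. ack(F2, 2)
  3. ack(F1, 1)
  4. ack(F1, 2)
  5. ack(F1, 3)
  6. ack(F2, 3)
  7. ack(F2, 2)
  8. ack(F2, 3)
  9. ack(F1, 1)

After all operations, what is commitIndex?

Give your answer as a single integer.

Answer: 3

Derivation:
Op 1: append 3 -> log_len=3
Op 2: F2 acks idx 2 -> match: F0=0 F1=0 F2=2; commitIndex=0
Op 3: F1 acks idx 1 -> match: F0=0 F1=1 F2=2; commitIndex=1
Op 4: F1 acks idx 2 -> match: F0=0 F1=2 F2=2; commitIndex=2
Op 5: F1 acks idx 3 -> match: F0=0 F1=3 F2=2; commitIndex=2
Op 6: F2 acks idx 3 -> match: F0=0 F1=3 F2=3; commitIndex=3
Op 7: F2 acks idx 2 -> match: F0=0 F1=3 F2=3; commitIndex=3
Op 8: F2 acks idx 3 -> match: F0=0 F1=3 F2=3; commitIndex=3
Op 9: F1 acks idx 1 -> match: F0=0 F1=3 F2=3; commitIndex=3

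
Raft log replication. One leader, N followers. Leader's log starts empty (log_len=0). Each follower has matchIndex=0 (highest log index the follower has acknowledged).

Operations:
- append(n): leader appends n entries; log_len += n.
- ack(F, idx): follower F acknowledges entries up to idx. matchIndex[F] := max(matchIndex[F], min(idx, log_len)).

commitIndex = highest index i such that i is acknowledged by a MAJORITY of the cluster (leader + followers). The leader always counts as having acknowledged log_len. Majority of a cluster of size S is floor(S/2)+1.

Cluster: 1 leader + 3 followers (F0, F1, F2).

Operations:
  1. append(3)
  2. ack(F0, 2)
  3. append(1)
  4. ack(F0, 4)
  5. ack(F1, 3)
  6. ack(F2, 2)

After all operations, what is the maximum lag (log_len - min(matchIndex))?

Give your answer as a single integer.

Op 1: append 3 -> log_len=3
Op 2: F0 acks idx 2 -> match: F0=2 F1=0 F2=0; commitIndex=0
Op 3: append 1 -> log_len=4
Op 4: F0 acks idx 4 -> match: F0=4 F1=0 F2=0; commitIndex=0
Op 5: F1 acks idx 3 -> match: F0=4 F1=3 F2=0; commitIndex=3
Op 6: F2 acks idx 2 -> match: F0=4 F1=3 F2=2; commitIndex=3

Answer: 2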